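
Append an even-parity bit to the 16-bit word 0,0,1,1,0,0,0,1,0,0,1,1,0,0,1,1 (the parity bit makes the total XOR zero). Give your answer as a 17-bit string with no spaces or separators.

XOR of the 16 data bits: 0⊕0⊕1⊕1⊕0⊕0⊕0⊕1⊕0⊕0⊕1⊕1⊕0⊕0⊕1⊕1 = 1
Parity bit = 1 (so all 17 bits XOR to 0).

00110001001100111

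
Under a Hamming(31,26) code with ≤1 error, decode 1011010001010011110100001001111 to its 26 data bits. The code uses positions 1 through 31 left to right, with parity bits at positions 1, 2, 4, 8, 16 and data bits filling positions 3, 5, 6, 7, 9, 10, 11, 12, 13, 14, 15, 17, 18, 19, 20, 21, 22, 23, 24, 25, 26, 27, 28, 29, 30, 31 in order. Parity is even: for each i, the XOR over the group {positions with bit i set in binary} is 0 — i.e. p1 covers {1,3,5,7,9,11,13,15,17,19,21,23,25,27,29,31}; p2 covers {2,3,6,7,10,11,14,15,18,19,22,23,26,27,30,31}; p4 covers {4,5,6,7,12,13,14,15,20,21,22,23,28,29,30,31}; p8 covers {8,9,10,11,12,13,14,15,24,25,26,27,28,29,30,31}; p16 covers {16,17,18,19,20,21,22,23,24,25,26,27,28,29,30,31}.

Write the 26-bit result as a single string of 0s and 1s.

s1 (pos 1,3,5,7,9,11,13,15,17,19,21,23,25,27,29,31): 1⊕1⊕0⊕0⊕0⊕0⊕0⊕1⊕1⊕0⊕0⊕0⊕1⊕0⊕1⊕1 = 1
s2 (pos 2,3,6,7,10,11,14,15,18,19,22,23,26,27,30,31): 0⊕1⊕1⊕0⊕1⊕0⊕0⊕1⊕1⊕0⊕0⊕0⊕0⊕0⊕1⊕1 = 1
s4 (pos 4,5,6,7,12,13,14,15,20,21,22,23,28,29,30,31): 1⊕0⊕1⊕0⊕1⊕0⊕0⊕1⊕1⊕0⊕0⊕0⊕1⊕1⊕1⊕1 = 1
s8 (pos 8,9,10,11,12,13,14,15,24,25,26,27,28,29,30,31): 0⊕0⊕1⊕0⊕1⊕0⊕0⊕1⊕0⊕1⊕0⊕0⊕1⊕1⊕1⊕1 = 0
s16 (pos 16,17,18,19,20,21,22,23,24,25,26,27,28,29,30,31): 1⊕1⊕1⊕0⊕1⊕0⊕0⊕0⊕0⊕1⊕0⊕0⊕1⊕1⊕1⊕1 = 1
Syndrome s16…s1 = 10111 → error at position 23.
Flip position 23: 1011010001010011110100001001111 → 1011010001010011110100101001111
Read data bits from positions 3,5,6,7,9,10,11,12,13,14,15,17,18,19,20,21,22,23,24,25,26,27,28,29,30,31: 10100101001110100101001111

10100101001110100101001111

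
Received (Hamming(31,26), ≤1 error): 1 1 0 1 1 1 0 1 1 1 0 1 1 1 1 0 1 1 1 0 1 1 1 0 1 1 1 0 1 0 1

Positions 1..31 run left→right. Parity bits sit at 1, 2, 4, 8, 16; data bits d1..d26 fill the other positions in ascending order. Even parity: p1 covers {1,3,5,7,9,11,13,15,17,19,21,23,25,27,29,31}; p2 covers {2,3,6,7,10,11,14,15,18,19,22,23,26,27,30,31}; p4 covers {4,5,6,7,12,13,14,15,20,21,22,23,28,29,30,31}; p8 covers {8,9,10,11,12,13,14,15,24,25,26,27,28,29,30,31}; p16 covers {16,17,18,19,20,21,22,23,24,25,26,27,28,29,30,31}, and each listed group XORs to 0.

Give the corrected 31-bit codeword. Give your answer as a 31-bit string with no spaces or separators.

s1 (pos 1,3,5,7,9,11,13,15,17,19,21,23,25,27,29,31): 1⊕0⊕1⊕0⊕1⊕0⊕1⊕1⊕1⊕1⊕1⊕1⊕1⊕1⊕1⊕1 = 1
s2 (pos 2,3,6,7,10,11,14,15,18,19,22,23,26,27,30,31): 1⊕0⊕1⊕0⊕1⊕0⊕1⊕1⊕1⊕1⊕1⊕1⊕1⊕1⊕0⊕1 = 0
s4 (pos 4,5,6,7,12,13,14,15,20,21,22,23,28,29,30,31): 1⊕1⊕1⊕0⊕1⊕1⊕1⊕1⊕0⊕1⊕1⊕1⊕0⊕1⊕0⊕1 = 0
s8 (pos 8,9,10,11,12,13,14,15,24,25,26,27,28,29,30,31): 1⊕1⊕1⊕0⊕1⊕1⊕1⊕1⊕0⊕1⊕1⊕1⊕0⊕1⊕0⊕1 = 0
s16 (pos 16,17,18,19,20,21,22,23,24,25,26,27,28,29,30,31): 0⊕1⊕1⊕1⊕0⊕1⊕1⊕1⊕0⊕1⊕1⊕1⊕0⊕1⊕0⊕1 = 1
Syndrome s16…s1 = 10001 → error at position 17.
Flip position 17: 1101110111011110111011101110101 → 1101110111011110011011101110101

1101110111011110011011101110101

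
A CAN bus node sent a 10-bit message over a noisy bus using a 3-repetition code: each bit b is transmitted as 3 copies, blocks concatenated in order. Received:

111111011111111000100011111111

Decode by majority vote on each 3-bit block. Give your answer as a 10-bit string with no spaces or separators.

1111100111

Block 1 (111): 3 ones → 1
Block 2 (111): 3 ones → 1
Block 3 (011): 2 ones → 1
Block 4 (111): 3 ones → 1
Block 5 (111): 3 ones → 1
Block 6 (000): 0 ones → 0
Block 7 (100): 1 one → 0
Block 8 (011): 2 ones → 1
Block 9 (111): 3 ones → 1
Block 10 (111): 3 ones → 1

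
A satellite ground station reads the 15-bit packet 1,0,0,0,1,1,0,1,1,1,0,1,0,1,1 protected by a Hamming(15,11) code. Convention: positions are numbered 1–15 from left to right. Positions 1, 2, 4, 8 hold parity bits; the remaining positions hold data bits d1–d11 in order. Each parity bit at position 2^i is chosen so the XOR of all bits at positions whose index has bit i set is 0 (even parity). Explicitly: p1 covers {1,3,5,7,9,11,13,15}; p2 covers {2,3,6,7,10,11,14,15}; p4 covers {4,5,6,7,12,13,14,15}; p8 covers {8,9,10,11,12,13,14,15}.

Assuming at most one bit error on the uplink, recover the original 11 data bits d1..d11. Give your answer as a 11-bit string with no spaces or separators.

01101101011

s1 (pos 1,3,5,7,9,11,13,15): 1⊕0⊕1⊕0⊕1⊕0⊕0⊕1 = 0
s2 (pos 2,3,6,7,10,11,14,15): 0⊕0⊕1⊕0⊕1⊕0⊕1⊕1 = 0
s4 (pos 4,5,6,7,12,13,14,15): 0⊕1⊕1⊕0⊕1⊕0⊕1⊕1 = 1
s8 (pos 8,9,10,11,12,13,14,15): 1⊕1⊕1⊕0⊕1⊕0⊕1⊕1 = 0
Syndrome s8…s1 = 0100 → error at position 4.
Flip position 4: 100011011101011 → 100111011101011
Read data bits from positions 3,5,6,7,9,10,11,12,13,14,15: 01101101011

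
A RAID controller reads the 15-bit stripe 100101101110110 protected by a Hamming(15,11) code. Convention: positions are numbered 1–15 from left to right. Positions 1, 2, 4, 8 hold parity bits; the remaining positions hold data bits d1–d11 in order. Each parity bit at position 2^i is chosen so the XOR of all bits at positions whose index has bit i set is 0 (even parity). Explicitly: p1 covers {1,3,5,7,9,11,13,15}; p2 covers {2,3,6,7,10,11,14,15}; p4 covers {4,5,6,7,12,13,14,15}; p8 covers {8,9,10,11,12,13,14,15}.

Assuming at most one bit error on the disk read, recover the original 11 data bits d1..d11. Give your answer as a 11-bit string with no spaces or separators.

00111110111

s1 (pos 1,3,5,7,9,11,13,15): 1⊕0⊕0⊕1⊕1⊕1⊕1⊕0 = 1
s2 (pos 2,3,6,7,10,11,14,15): 0⊕0⊕1⊕1⊕1⊕1⊕1⊕0 = 1
s4 (pos 4,5,6,7,12,13,14,15): 1⊕0⊕1⊕1⊕0⊕1⊕1⊕0 = 1
s8 (pos 8,9,10,11,12,13,14,15): 0⊕1⊕1⊕1⊕0⊕1⊕1⊕0 = 1
Syndrome s8…s1 = 1111 → error at position 15.
Flip position 15: 100101101110110 → 100101101110111
Read data bits from positions 3,5,6,7,9,10,11,12,13,14,15: 00111110111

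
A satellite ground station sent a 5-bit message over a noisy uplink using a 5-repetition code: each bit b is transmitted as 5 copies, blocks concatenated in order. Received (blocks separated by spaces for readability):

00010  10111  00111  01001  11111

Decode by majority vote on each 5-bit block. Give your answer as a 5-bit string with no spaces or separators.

01101

Block 1 (00010): 1 one → 0
Block 2 (10111): 4 ones → 1
Block 3 (00111): 3 ones → 1
Block 4 (01001): 2 ones → 0
Block 5 (11111): 5 ones → 1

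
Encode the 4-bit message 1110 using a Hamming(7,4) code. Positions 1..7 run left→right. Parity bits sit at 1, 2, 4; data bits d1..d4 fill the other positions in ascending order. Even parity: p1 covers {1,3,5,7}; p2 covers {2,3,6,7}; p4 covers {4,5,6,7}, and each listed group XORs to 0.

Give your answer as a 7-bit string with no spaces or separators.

Place data at non-parity positions: p1 p2 1 p4 1 1 0
p1 (pos 1,3,5,7): XOR of data positions = 1⊕1⊕0 = 0
p2 (pos 2,3,6,7): XOR of data positions = 1⊕1⊕0 = 0
p4 (pos 4,5,6,7): XOR of data positions = 1⊕1⊕0 = 0
Codeword: 0010110

0010110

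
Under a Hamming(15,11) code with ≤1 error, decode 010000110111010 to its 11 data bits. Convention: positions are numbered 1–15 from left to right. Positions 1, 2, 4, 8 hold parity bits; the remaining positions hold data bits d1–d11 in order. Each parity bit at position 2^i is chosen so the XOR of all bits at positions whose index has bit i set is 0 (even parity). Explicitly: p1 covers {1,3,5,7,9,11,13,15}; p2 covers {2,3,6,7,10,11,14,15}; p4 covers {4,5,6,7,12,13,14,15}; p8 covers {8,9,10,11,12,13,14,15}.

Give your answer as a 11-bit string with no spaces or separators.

s1 (pos 1,3,5,7,9,11,13,15): 0⊕0⊕0⊕1⊕0⊕1⊕0⊕0 = 0
s2 (pos 2,3,6,7,10,11,14,15): 1⊕0⊕0⊕1⊕1⊕1⊕1⊕0 = 1
s4 (pos 4,5,6,7,12,13,14,15): 0⊕0⊕0⊕1⊕1⊕0⊕1⊕0 = 1
s8 (pos 8,9,10,11,12,13,14,15): 1⊕0⊕1⊕1⊕1⊕0⊕1⊕0 = 1
Syndrome s8…s1 = 1110 → error at position 14.
Flip position 14: 010000110111010 → 010000110111000
Read data bits from positions 3,5,6,7,9,10,11,12,13,14,15: 00010111000

00010111000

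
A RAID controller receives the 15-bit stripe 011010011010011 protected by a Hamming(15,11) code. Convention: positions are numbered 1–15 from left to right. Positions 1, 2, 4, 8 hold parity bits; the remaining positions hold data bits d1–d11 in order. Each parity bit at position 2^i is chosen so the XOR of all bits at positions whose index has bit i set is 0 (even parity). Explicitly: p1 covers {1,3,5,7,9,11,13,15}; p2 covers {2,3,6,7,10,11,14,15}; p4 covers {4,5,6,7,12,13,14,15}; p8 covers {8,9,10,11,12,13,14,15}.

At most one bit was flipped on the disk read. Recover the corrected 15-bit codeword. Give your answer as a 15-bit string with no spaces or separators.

s1 (pos 1,3,5,7,9,11,13,15): 0⊕1⊕1⊕0⊕1⊕1⊕0⊕1 = 1
s2 (pos 2,3,6,7,10,11,14,15): 1⊕1⊕0⊕0⊕0⊕1⊕1⊕1 = 1
s4 (pos 4,5,6,7,12,13,14,15): 0⊕1⊕0⊕0⊕0⊕0⊕1⊕1 = 1
s8 (pos 8,9,10,11,12,13,14,15): 1⊕1⊕0⊕1⊕0⊕0⊕1⊕1 = 1
Syndrome s8…s1 = 1111 → error at position 15.
Flip position 15: 011010011010011 → 011010011010010

011010011010010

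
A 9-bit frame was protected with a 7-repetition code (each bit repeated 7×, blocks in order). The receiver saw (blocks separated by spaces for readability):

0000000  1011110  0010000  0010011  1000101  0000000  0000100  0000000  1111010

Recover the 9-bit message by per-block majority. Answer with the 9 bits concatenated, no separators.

010000001

Block 1 (0000000): 0 ones → 0
Block 2 (1011110): 5 ones → 1
Block 3 (0010000): 1 one → 0
Block 4 (0010011): 3 ones → 0
Block 5 (1000101): 3 ones → 0
Block 6 (0000000): 0 ones → 0
Block 7 (0000100): 1 one → 0
Block 8 (0000000): 0 ones → 0
Block 9 (1111010): 5 ones → 1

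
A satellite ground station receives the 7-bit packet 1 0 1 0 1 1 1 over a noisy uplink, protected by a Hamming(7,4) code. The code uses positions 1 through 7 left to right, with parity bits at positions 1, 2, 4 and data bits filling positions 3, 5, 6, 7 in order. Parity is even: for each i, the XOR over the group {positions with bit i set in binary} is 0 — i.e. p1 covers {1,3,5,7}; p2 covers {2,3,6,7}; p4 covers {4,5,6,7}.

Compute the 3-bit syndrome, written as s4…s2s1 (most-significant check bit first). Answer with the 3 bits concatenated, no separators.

110

s1 (pos 1,3,5,7): 1⊕1⊕1⊕1 = 0
s2 (pos 2,3,6,7): 0⊕1⊕1⊕1 = 1
s4 (pos 4,5,6,7): 0⊕1⊕1⊕1 = 1
Syndrome s4…s1 = 110 → error at position 6.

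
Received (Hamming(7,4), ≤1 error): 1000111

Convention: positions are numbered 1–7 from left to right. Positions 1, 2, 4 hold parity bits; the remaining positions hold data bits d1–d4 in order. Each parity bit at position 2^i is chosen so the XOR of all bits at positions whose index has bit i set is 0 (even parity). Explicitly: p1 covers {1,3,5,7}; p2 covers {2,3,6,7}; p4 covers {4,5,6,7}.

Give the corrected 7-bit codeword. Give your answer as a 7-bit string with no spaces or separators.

s1 (pos 1,3,5,7): 1⊕0⊕1⊕1 = 1
s2 (pos 2,3,6,7): 0⊕0⊕1⊕1 = 0
s4 (pos 4,5,6,7): 0⊕1⊕1⊕1 = 1
Syndrome s4…s1 = 101 → error at position 5.
Flip position 5: 1000111 → 1000011

1000011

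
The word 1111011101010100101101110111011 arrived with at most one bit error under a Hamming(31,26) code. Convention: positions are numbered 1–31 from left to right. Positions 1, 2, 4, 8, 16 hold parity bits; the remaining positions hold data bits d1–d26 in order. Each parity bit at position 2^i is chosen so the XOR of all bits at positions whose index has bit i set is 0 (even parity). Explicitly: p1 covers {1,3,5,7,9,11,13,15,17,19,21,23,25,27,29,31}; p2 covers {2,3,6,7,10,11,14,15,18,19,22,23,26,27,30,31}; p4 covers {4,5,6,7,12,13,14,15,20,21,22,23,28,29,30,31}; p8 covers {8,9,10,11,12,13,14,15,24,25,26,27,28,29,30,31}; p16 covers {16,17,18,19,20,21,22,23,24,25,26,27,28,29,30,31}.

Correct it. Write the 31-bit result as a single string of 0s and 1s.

s1 (pos 1,3,5,7,9,11,13,15,17,19,21,23,25,27,29,31): 1⊕1⊕0⊕1⊕0⊕0⊕0⊕0⊕1⊕1⊕0⊕1⊕0⊕1⊕0⊕1 = 0
s2 (pos 2,3,6,7,10,11,14,15,18,19,22,23,26,27,30,31): 1⊕1⊕1⊕1⊕1⊕0⊕1⊕0⊕0⊕1⊕1⊕1⊕1⊕1⊕1⊕1 = 1
s4 (pos 4,5,6,7,12,13,14,15,20,21,22,23,28,29,30,31): 1⊕0⊕1⊕1⊕1⊕0⊕1⊕0⊕1⊕0⊕1⊕1⊕1⊕0⊕1⊕1 = 1
s8 (pos 8,9,10,11,12,13,14,15,24,25,26,27,28,29,30,31): 1⊕0⊕1⊕0⊕1⊕0⊕1⊕0⊕1⊕0⊕1⊕1⊕1⊕0⊕1⊕1 = 0
s16 (pos 16,17,18,19,20,21,22,23,24,25,26,27,28,29,30,31): 0⊕1⊕0⊕1⊕1⊕0⊕1⊕1⊕1⊕0⊕1⊕1⊕1⊕0⊕1⊕1 = 1
Syndrome s16…s1 = 10110 → error at position 22.
Flip position 22: 1111011101010100101101110111011 → 1111011101010100101100110111011

1111011101010100101100110111011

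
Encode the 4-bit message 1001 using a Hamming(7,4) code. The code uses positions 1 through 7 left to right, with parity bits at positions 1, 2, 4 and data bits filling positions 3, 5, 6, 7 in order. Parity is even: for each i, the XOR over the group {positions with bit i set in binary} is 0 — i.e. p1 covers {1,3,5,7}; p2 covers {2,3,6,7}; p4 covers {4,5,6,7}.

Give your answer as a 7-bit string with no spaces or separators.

Place data at non-parity positions: p1 p2 1 p4 0 0 1
p1 (pos 1,3,5,7): XOR of data positions = 1⊕0⊕1 = 0
p2 (pos 2,3,6,7): XOR of data positions = 1⊕0⊕1 = 0
p4 (pos 4,5,6,7): XOR of data positions = 0⊕0⊕1 = 1
Codeword: 0011001

0011001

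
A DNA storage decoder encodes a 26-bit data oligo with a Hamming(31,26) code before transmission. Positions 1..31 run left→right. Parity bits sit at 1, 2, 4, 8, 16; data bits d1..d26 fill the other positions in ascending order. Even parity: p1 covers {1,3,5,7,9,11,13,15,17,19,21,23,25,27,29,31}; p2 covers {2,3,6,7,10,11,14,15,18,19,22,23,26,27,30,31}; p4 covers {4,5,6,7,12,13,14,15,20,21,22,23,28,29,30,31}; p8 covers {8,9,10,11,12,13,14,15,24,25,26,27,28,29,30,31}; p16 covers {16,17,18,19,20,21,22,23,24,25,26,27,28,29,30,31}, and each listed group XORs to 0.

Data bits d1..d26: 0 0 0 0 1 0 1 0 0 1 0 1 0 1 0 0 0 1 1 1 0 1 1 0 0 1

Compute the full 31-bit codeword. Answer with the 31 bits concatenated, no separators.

Place data at non-parity positions: p1 p2 0 p4 0 0 0 p8 1 0 1 0 0 1 0 p16 1 0 1 0 0 0 1 1 1 0 1 1 0 0 1
p1 (pos 1,3,5,7,9,11,13,15,17,19,21,23,25,27,29,31): XOR of data positions = 0⊕0⊕0⊕1⊕1⊕0⊕0⊕1⊕1⊕0⊕1⊕1⊕1⊕0⊕1 = 0
p2 (pos 2,3,6,7,10,11,14,15,18,19,22,23,26,27,30,31): XOR of data positions = 0⊕0⊕0⊕0⊕1⊕1⊕0⊕0⊕1⊕0⊕1⊕0⊕1⊕0⊕1 = 0
p4 (pos 4,5,6,7,12,13,14,15,20,21,22,23,28,29,30,31): XOR of data positions = 0⊕0⊕0⊕0⊕0⊕1⊕0⊕0⊕0⊕0⊕1⊕1⊕0⊕0⊕1 = 0
p8 (pos 8,9,10,11,12,13,14,15,24,25,26,27,28,29,30,31): XOR of data positions = 1⊕0⊕1⊕0⊕0⊕1⊕0⊕1⊕1⊕0⊕1⊕1⊕0⊕0⊕1 = 0
p16 (pos 16,17,18,19,20,21,22,23,24,25,26,27,28,29,30,31): XOR of data positions = 1⊕0⊕1⊕0⊕0⊕0⊕1⊕1⊕1⊕0⊕1⊕1⊕0⊕0⊕1 = 0
Codeword: 0000000010100100101000111011001

0000000010100100101000111011001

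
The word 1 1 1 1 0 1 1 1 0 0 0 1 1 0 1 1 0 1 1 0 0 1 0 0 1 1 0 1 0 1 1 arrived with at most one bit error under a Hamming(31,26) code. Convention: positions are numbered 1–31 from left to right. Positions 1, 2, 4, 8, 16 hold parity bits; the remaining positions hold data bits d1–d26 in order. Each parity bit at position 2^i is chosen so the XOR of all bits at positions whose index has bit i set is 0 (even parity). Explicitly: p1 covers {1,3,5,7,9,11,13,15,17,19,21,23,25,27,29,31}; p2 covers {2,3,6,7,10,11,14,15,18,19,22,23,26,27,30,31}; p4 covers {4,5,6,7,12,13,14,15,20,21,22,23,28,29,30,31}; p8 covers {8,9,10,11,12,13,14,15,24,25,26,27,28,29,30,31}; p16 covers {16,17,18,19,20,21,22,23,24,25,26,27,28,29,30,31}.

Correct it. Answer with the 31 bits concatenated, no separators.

s1 (pos 1,3,5,7,9,11,13,15,17,19,21,23,25,27,29,31): 1⊕1⊕0⊕1⊕0⊕0⊕1⊕1⊕0⊕1⊕0⊕0⊕1⊕0⊕0⊕1 = 0
s2 (pos 2,3,6,7,10,11,14,15,18,19,22,23,26,27,30,31): 1⊕1⊕1⊕1⊕0⊕0⊕0⊕1⊕1⊕1⊕1⊕0⊕1⊕0⊕1⊕1 = 1
s4 (pos 4,5,6,7,12,13,14,15,20,21,22,23,28,29,30,31): 1⊕0⊕1⊕1⊕1⊕1⊕0⊕1⊕0⊕0⊕1⊕0⊕1⊕0⊕1⊕1 = 0
s8 (pos 8,9,10,11,12,13,14,15,24,25,26,27,28,29,30,31): 1⊕0⊕0⊕0⊕1⊕1⊕0⊕1⊕0⊕1⊕1⊕0⊕1⊕0⊕1⊕1 = 1
s16 (pos 16,17,18,19,20,21,22,23,24,25,26,27,28,29,30,31): 1⊕0⊕1⊕1⊕0⊕0⊕1⊕0⊕0⊕1⊕1⊕0⊕1⊕0⊕1⊕1 = 1
Syndrome s16…s1 = 11010 → error at position 26.
Flip position 26: 1111011100011011011001001101011 → 1111011100011011011001001001011

1111011100011011011001001001011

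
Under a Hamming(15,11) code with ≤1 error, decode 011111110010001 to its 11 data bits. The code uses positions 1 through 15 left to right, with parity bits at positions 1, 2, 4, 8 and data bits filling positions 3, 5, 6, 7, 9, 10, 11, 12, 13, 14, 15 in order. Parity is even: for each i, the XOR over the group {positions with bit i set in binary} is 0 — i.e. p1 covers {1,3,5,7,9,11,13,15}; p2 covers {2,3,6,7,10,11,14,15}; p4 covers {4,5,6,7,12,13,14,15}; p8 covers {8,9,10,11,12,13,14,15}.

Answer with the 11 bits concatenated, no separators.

s1 (pos 1,3,5,7,9,11,13,15): 0⊕1⊕1⊕1⊕0⊕1⊕0⊕1 = 1
s2 (pos 2,3,6,7,10,11,14,15): 1⊕1⊕1⊕1⊕0⊕1⊕0⊕1 = 0
s4 (pos 4,5,6,7,12,13,14,15): 1⊕1⊕1⊕1⊕0⊕0⊕0⊕1 = 1
s8 (pos 8,9,10,11,12,13,14,15): 1⊕0⊕0⊕1⊕0⊕0⊕0⊕1 = 1
Syndrome s8…s1 = 1101 → error at position 13.
Flip position 13: 011111110010001 → 011111110010101
Read data bits from positions 3,5,6,7,9,10,11,12,13,14,15: 11110010101

11110010101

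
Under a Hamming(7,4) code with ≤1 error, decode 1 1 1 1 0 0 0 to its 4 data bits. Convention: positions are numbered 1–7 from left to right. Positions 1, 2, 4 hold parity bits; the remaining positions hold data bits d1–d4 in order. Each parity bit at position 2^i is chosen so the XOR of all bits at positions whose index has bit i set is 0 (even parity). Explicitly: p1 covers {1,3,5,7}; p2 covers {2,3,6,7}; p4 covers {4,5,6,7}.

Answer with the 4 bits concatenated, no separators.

s1 (pos 1,3,5,7): 1⊕1⊕0⊕0 = 0
s2 (pos 2,3,6,7): 1⊕1⊕0⊕0 = 0
s4 (pos 4,5,6,7): 1⊕0⊕0⊕0 = 1
Syndrome s4…s1 = 100 → error at position 4.
Flip position 4: 1111000 → 1110000
Read data bits from positions 3,5,6,7: 1000

1000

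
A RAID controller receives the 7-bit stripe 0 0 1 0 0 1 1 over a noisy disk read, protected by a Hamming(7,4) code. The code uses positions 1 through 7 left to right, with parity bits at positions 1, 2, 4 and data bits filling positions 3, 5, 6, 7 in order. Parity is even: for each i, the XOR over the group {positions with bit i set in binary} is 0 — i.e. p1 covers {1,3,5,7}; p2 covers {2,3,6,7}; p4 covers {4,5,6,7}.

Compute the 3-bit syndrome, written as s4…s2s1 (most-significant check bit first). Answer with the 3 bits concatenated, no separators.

s1 (pos 1,3,5,7): 0⊕1⊕0⊕1 = 0
s2 (pos 2,3,6,7): 0⊕1⊕1⊕1 = 1
s4 (pos 4,5,6,7): 0⊕0⊕1⊕1 = 0
Syndrome s4…s1 = 010 → error at position 2.

010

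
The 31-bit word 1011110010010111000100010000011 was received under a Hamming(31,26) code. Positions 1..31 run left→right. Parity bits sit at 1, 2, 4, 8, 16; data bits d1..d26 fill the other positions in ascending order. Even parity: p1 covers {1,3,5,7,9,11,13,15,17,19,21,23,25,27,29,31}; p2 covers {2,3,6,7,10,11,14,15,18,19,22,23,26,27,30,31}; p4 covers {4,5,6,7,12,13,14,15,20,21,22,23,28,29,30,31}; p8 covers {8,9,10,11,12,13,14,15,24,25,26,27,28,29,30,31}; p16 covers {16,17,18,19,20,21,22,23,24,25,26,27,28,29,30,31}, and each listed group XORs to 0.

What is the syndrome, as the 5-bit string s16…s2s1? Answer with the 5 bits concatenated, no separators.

11100

s1 (pos 1,3,5,7,9,11,13,15,17,19,21,23,25,27,29,31): 1⊕1⊕1⊕0⊕1⊕0⊕0⊕1⊕0⊕0⊕0⊕0⊕0⊕0⊕0⊕1 = 0
s2 (pos 2,3,6,7,10,11,14,15,18,19,22,23,26,27,30,31): 0⊕1⊕1⊕0⊕0⊕0⊕1⊕1⊕0⊕0⊕0⊕0⊕0⊕0⊕1⊕1 = 0
s4 (pos 4,5,6,7,12,13,14,15,20,21,22,23,28,29,30,31): 1⊕1⊕1⊕0⊕1⊕0⊕1⊕1⊕1⊕0⊕0⊕0⊕0⊕0⊕1⊕1 = 1
s8 (pos 8,9,10,11,12,13,14,15,24,25,26,27,28,29,30,31): 0⊕1⊕0⊕0⊕1⊕0⊕1⊕1⊕1⊕0⊕0⊕0⊕0⊕0⊕1⊕1 = 1
s16 (pos 16,17,18,19,20,21,22,23,24,25,26,27,28,29,30,31): 1⊕0⊕0⊕0⊕1⊕0⊕0⊕0⊕1⊕0⊕0⊕0⊕0⊕0⊕1⊕1 = 1
Syndrome s16…s1 = 11100 → error at position 28.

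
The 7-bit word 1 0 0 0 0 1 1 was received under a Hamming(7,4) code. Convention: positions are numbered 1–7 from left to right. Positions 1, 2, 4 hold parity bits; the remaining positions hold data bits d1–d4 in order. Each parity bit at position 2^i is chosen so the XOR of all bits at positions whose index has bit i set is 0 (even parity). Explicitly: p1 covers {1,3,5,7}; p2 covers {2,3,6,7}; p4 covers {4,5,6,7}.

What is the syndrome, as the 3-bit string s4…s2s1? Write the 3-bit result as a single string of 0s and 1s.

000

s1 (pos 1,3,5,7): 1⊕0⊕0⊕1 = 0
s2 (pos 2,3,6,7): 0⊕0⊕1⊕1 = 0
s4 (pos 4,5,6,7): 0⊕0⊕1⊕1 = 0
Syndrome s4…s1 = 000 → no error.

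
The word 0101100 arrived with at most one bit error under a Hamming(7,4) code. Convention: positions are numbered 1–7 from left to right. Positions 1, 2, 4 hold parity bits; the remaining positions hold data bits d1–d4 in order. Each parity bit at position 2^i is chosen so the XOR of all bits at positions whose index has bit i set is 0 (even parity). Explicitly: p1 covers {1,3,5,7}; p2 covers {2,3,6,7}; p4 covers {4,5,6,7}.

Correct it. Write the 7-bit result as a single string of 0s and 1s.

s1 (pos 1,3,5,7): 0⊕0⊕1⊕0 = 1
s2 (pos 2,3,6,7): 1⊕0⊕0⊕0 = 1
s4 (pos 4,5,6,7): 1⊕1⊕0⊕0 = 0
Syndrome s4…s1 = 011 → error at position 3.
Flip position 3: 0101100 → 0111100

0111100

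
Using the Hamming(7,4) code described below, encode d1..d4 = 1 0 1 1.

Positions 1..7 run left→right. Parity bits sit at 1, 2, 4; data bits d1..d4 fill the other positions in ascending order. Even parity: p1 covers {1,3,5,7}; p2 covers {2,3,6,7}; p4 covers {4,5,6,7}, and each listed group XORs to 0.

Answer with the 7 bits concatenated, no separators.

Place data at non-parity positions: p1 p2 1 p4 0 1 1
p1 (pos 1,3,5,7): XOR of data positions = 1⊕0⊕1 = 0
p2 (pos 2,3,6,7): XOR of data positions = 1⊕1⊕1 = 1
p4 (pos 4,5,6,7): XOR of data positions = 0⊕1⊕1 = 0
Codeword: 0110011

0110011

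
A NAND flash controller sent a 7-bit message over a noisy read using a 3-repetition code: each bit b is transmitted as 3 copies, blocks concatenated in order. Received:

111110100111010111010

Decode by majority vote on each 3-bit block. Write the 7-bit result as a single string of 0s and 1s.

Block 1 (111): 3 ones → 1
Block 2 (110): 2 ones → 1
Block 3 (100): 1 one → 0
Block 4 (111): 3 ones → 1
Block 5 (010): 1 one → 0
Block 6 (111): 3 ones → 1
Block 7 (010): 1 one → 0

1101010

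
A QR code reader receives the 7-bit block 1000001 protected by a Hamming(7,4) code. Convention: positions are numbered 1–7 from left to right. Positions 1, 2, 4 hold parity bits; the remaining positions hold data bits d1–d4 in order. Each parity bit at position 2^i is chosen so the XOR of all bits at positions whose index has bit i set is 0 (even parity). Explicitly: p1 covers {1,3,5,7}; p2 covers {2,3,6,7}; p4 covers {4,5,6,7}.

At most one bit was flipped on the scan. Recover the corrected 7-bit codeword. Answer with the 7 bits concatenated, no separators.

s1 (pos 1,3,5,7): 1⊕0⊕0⊕1 = 0
s2 (pos 2,3,6,7): 0⊕0⊕0⊕1 = 1
s4 (pos 4,5,6,7): 0⊕0⊕0⊕1 = 1
Syndrome s4…s1 = 110 → error at position 6.
Flip position 6: 1000001 → 1000011

1000011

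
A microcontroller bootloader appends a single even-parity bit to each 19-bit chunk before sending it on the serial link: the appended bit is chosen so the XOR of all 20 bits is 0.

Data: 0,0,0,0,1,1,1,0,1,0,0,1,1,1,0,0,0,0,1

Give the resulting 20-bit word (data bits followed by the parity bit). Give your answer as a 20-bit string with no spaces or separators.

00001110100111000010

XOR of the 19 data bits: 0⊕0⊕0⊕0⊕1⊕1⊕1⊕0⊕1⊕0⊕0⊕1⊕1⊕1⊕0⊕0⊕0⊕0⊕1 = 0
Parity bit = 0 (so all 20 bits XOR to 0).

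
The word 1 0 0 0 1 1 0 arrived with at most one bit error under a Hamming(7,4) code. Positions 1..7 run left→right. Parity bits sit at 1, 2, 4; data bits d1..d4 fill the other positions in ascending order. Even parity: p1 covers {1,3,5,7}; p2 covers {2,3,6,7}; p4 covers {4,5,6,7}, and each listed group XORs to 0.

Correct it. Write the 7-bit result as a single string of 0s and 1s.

1100110

s1 (pos 1,3,5,7): 1⊕0⊕1⊕0 = 0
s2 (pos 2,3,6,7): 0⊕0⊕1⊕0 = 1
s4 (pos 4,5,6,7): 0⊕1⊕1⊕0 = 0
Syndrome s4…s1 = 010 → error at position 2.
Flip position 2: 1000110 → 1100110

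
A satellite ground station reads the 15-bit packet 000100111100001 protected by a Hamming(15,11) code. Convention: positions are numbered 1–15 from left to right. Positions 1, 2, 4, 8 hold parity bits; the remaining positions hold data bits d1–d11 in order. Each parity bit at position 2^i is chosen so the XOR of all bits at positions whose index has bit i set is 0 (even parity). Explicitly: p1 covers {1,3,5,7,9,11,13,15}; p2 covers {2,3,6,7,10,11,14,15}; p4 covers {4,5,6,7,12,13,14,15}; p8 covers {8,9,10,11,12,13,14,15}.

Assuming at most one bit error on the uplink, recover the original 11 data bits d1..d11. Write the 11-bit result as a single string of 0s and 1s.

00001100001

s1 (pos 1,3,5,7,9,11,13,15): 0⊕0⊕0⊕1⊕1⊕0⊕0⊕1 = 1
s2 (pos 2,3,6,7,10,11,14,15): 0⊕0⊕0⊕1⊕1⊕0⊕0⊕1 = 1
s4 (pos 4,5,6,7,12,13,14,15): 1⊕0⊕0⊕1⊕0⊕0⊕0⊕1 = 1
s8 (pos 8,9,10,11,12,13,14,15): 1⊕1⊕1⊕0⊕0⊕0⊕0⊕1 = 0
Syndrome s8…s1 = 0111 → error at position 7.
Flip position 7: 000100111100001 → 000100011100001
Read data bits from positions 3,5,6,7,9,10,11,12,13,14,15: 00001100001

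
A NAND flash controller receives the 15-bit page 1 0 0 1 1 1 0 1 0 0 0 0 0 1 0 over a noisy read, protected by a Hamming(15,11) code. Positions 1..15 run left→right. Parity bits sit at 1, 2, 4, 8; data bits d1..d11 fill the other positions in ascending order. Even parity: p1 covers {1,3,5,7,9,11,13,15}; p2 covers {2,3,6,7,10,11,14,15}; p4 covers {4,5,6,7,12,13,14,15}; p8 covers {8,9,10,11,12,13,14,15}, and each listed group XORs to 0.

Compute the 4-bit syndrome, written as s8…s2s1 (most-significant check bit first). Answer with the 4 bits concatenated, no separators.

s1 (pos 1,3,5,7,9,11,13,15): 1⊕0⊕1⊕0⊕0⊕0⊕0⊕0 = 0
s2 (pos 2,3,6,7,10,11,14,15): 0⊕0⊕1⊕0⊕0⊕0⊕1⊕0 = 0
s4 (pos 4,5,6,7,12,13,14,15): 1⊕1⊕1⊕0⊕0⊕0⊕1⊕0 = 0
s8 (pos 8,9,10,11,12,13,14,15): 1⊕0⊕0⊕0⊕0⊕0⊕1⊕0 = 0
Syndrome s8…s1 = 0000 → no error.

0000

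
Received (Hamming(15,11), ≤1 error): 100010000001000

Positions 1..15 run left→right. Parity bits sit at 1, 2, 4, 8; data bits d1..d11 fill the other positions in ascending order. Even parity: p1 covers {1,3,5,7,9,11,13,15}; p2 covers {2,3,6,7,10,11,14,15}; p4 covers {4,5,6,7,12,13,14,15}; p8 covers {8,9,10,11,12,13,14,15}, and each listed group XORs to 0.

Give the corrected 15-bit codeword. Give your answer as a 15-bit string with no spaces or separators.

s1 (pos 1,3,5,7,9,11,13,15): 1⊕0⊕1⊕0⊕0⊕0⊕0⊕0 = 0
s2 (pos 2,3,6,7,10,11,14,15): 0⊕0⊕0⊕0⊕0⊕0⊕0⊕0 = 0
s4 (pos 4,5,6,7,12,13,14,15): 0⊕1⊕0⊕0⊕1⊕0⊕0⊕0 = 0
s8 (pos 8,9,10,11,12,13,14,15): 0⊕0⊕0⊕0⊕1⊕0⊕0⊕0 = 1
Syndrome s8…s1 = 1000 → error at position 8.
Flip position 8: 100010000001000 → 100010010001000

100010010001000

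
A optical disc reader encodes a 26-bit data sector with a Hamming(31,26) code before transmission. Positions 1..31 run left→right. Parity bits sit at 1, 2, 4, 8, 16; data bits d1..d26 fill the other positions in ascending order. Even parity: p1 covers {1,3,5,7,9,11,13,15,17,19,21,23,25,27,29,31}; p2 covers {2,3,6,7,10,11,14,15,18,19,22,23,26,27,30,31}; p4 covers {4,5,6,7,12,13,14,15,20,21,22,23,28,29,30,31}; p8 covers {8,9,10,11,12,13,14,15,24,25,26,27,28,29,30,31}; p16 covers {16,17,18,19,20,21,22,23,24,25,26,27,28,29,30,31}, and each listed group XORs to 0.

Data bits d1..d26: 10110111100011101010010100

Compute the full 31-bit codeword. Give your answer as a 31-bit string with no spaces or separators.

1111011101111001011101010010100

Place data at non-parity positions: p1 p2 1 p4 0 1 1 p8 0 1 1 1 1 0 0 p16 0 1 1 1 0 1 0 1 0 0 1 0 1 0 0
p1 (pos 1,3,5,7,9,11,13,15,17,19,21,23,25,27,29,31): XOR of data positions = 1⊕0⊕1⊕0⊕1⊕1⊕0⊕0⊕1⊕0⊕0⊕0⊕1⊕1⊕0 = 1
p2 (pos 2,3,6,7,10,11,14,15,18,19,22,23,26,27,30,31): XOR of data positions = 1⊕1⊕1⊕1⊕1⊕0⊕0⊕1⊕1⊕1⊕0⊕0⊕1⊕0⊕0 = 1
p4 (pos 4,5,6,7,12,13,14,15,20,21,22,23,28,29,30,31): XOR of data positions = 0⊕1⊕1⊕1⊕1⊕0⊕0⊕1⊕0⊕1⊕0⊕0⊕1⊕0⊕0 = 1
p8 (pos 8,9,10,11,12,13,14,15,24,25,26,27,28,29,30,31): XOR of data positions = 0⊕1⊕1⊕1⊕1⊕0⊕0⊕1⊕0⊕0⊕1⊕0⊕1⊕0⊕0 = 1
p16 (pos 16,17,18,19,20,21,22,23,24,25,26,27,28,29,30,31): XOR of data positions = 0⊕1⊕1⊕1⊕0⊕1⊕0⊕1⊕0⊕0⊕1⊕0⊕1⊕0⊕0 = 1
Codeword: 1111011101111001011101010010100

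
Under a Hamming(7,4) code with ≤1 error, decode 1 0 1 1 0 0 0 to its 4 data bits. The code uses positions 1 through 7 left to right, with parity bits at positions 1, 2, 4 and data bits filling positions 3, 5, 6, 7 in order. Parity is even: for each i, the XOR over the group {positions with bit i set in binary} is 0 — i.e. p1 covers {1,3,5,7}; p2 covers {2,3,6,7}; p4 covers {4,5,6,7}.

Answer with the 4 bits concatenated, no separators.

1010

s1 (pos 1,3,5,7): 1⊕1⊕0⊕0 = 0
s2 (pos 2,3,6,7): 0⊕1⊕0⊕0 = 1
s4 (pos 4,5,6,7): 1⊕0⊕0⊕0 = 1
Syndrome s4…s1 = 110 → error at position 6.
Flip position 6: 1011000 → 1011010
Read data bits from positions 3,5,6,7: 1010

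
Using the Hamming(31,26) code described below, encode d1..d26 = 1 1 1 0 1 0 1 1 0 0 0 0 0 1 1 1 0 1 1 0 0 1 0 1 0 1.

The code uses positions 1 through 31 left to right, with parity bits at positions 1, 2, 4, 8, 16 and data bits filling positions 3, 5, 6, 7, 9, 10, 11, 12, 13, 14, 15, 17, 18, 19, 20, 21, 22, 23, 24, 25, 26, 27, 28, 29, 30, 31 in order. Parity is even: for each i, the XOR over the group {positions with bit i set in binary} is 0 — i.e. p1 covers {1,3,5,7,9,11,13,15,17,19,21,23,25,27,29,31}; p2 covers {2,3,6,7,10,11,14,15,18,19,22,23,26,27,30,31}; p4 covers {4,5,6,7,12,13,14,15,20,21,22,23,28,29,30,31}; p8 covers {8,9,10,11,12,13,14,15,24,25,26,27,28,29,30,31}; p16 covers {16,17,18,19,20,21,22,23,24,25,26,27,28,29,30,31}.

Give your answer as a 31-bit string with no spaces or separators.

0110110110110000001110110010101

Place data at non-parity positions: p1 p2 1 p4 1 1 0 p8 1 0 1 1 0 0 0 p16 0 0 1 1 1 0 1 1 0 0 1 0 1 0 1
p1 (pos 1,3,5,7,9,11,13,15,17,19,21,23,25,27,29,31): XOR of data positions = 1⊕1⊕0⊕1⊕1⊕0⊕0⊕0⊕1⊕1⊕1⊕0⊕1⊕1⊕1 = 0
p2 (pos 2,3,6,7,10,11,14,15,18,19,22,23,26,27,30,31): XOR of data positions = 1⊕1⊕0⊕0⊕1⊕0⊕0⊕0⊕1⊕0⊕1⊕0⊕1⊕0⊕1 = 1
p4 (pos 4,5,6,7,12,13,14,15,20,21,22,23,28,29,30,31): XOR of data positions = 1⊕1⊕0⊕1⊕0⊕0⊕0⊕1⊕1⊕0⊕1⊕0⊕1⊕0⊕1 = 0
p8 (pos 8,9,10,11,12,13,14,15,24,25,26,27,28,29,30,31): XOR of data positions = 1⊕0⊕1⊕1⊕0⊕0⊕0⊕1⊕0⊕0⊕1⊕0⊕1⊕0⊕1 = 1
p16 (pos 16,17,18,19,20,21,22,23,24,25,26,27,28,29,30,31): XOR of data positions = 0⊕0⊕1⊕1⊕1⊕0⊕1⊕1⊕0⊕0⊕1⊕0⊕1⊕0⊕1 = 0
Codeword: 0110110110110000001110110010101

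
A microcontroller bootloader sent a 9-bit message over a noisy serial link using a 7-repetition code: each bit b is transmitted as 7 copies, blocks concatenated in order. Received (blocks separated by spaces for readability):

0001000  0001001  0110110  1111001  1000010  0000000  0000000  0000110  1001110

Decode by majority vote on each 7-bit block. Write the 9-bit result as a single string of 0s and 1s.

Block 1 (0001000): 1 one → 0
Block 2 (0001001): 2 ones → 0
Block 3 (0110110): 4 ones → 1
Block 4 (1111001): 5 ones → 1
Block 5 (1000010): 2 ones → 0
Block 6 (0000000): 0 ones → 0
Block 7 (0000000): 0 ones → 0
Block 8 (0000110): 2 ones → 0
Block 9 (1001110): 4 ones → 1

001100001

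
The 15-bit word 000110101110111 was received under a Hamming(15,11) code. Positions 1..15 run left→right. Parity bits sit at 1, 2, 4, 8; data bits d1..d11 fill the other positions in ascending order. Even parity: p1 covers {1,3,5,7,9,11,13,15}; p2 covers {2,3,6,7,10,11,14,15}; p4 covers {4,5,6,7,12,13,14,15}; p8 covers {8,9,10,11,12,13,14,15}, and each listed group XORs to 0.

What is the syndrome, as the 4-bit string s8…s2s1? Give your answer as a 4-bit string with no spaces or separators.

0010

s1 (pos 1,3,5,7,9,11,13,15): 0⊕0⊕1⊕1⊕1⊕1⊕1⊕1 = 0
s2 (pos 2,3,6,7,10,11,14,15): 0⊕0⊕0⊕1⊕1⊕1⊕1⊕1 = 1
s4 (pos 4,5,6,7,12,13,14,15): 1⊕1⊕0⊕1⊕0⊕1⊕1⊕1 = 0
s8 (pos 8,9,10,11,12,13,14,15): 0⊕1⊕1⊕1⊕0⊕1⊕1⊕1 = 0
Syndrome s8…s1 = 0010 → error at position 2.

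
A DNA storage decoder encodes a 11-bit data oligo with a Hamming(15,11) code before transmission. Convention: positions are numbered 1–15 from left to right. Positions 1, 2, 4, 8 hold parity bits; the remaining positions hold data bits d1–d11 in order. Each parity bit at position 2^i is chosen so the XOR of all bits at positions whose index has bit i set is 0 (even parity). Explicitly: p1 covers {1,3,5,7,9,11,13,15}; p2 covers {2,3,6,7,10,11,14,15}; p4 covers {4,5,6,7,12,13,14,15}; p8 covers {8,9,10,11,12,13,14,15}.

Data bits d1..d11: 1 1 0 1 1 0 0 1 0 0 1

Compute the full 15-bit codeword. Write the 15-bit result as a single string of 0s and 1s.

111010111001001

Place data at non-parity positions: p1 p2 1 p4 1 0 1 p8 1 0 0 1 0 0 1
p1 (pos 1,3,5,7,9,11,13,15): XOR of data positions = 1⊕1⊕1⊕1⊕0⊕0⊕1 = 1
p2 (pos 2,3,6,7,10,11,14,15): XOR of data positions = 1⊕0⊕1⊕0⊕0⊕0⊕1 = 1
p4 (pos 4,5,6,7,12,13,14,15): XOR of data positions = 1⊕0⊕1⊕1⊕0⊕0⊕1 = 0
p8 (pos 8,9,10,11,12,13,14,15): XOR of data positions = 1⊕0⊕0⊕1⊕0⊕0⊕1 = 1
Codeword: 111010111001001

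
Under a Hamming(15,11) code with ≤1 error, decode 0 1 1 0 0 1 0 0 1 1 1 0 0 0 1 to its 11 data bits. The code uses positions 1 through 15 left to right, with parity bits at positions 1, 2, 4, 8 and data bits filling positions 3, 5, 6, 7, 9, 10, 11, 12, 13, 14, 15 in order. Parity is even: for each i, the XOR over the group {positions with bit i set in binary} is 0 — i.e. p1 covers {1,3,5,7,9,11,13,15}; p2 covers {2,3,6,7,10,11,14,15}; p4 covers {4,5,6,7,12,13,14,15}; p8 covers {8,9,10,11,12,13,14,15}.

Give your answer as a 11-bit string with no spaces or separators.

s1 (pos 1,3,5,7,9,11,13,15): 0⊕1⊕0⊕0⊕1⊕1⊕0⊕1 = 0
s2 (pos 2,3,6,7,10,11,14,15): 1⊕1⊕1⊕0⊕1⊕1⊕0⊕1 = 0
s4 (pos 4,5,6,7,12,13,14,15): 0⊕0⊕1⊕0⊕0⊕0⊕0⊕1 = 0
s8 (pos 8,9,10,11,12,13,14,15): 0⊕1⊕1⊕1⊕0⊕0⊕0⊕1 = 0
Syndrome s8…s1 = 0000 → no error.
Read data bits from positions 3,5,6,7,9,10,11,12,13,14,15: 10101110001

10101110001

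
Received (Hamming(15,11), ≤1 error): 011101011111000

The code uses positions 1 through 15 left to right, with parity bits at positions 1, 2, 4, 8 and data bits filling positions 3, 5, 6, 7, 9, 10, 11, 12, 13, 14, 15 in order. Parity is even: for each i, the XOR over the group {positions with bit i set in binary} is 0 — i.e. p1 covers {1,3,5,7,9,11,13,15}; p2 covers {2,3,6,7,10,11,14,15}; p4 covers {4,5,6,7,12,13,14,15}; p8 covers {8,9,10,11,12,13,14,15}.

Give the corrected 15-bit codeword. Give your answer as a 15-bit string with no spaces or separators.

s1 (pos 1,3,5,7,9,11,13,15): 0⊕1⊕0⊕0⊕1⊕1⊕0⊕0 = 1
s2 (pos 2,3,6,7,10,11,14,15): 1⊕1⊕1⊕0⊕1⊕1⊕0⊕0 = 1
s4 (pos 4,5,6,7,12,13,14,15): 1⊕0⊕1⊕0⊕1⊕0⊕0⊕0 = 1
s8 (pos 8,9,10,11,12,13,14,15): 1⊕1⊕1⊕1⊕1⊕0⊕0⊕0 = 1
Syndrome s8…s1 = 1111 → error at position 15.
Flip position 15: 011101011111000 → 011101011111001

011101011111001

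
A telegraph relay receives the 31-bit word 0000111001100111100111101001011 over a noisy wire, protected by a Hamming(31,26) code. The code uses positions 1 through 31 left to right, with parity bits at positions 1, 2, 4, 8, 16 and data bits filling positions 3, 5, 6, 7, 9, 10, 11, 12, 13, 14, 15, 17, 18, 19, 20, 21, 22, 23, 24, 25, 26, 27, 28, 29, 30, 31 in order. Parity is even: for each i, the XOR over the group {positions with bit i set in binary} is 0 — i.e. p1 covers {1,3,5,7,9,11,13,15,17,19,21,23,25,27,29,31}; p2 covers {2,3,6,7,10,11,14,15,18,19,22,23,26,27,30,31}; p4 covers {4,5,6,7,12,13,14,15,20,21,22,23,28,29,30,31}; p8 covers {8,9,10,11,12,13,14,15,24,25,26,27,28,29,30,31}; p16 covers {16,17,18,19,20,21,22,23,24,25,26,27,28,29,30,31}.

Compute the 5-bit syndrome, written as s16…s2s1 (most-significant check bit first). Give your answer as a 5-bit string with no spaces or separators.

00001

s1 (pos 1,3,5,7,9,11,13,15,17,19,21,23,25,27,29,31): 0⊕0⊕1⊕1⊕0⊕1⊕0⊕1⊕1⊕0⊕1⊕1⊕1⊕0⊕0⊕1 = 1
s2 (pos 2,3,6,7,10,11,14,15,18,19,22,23,26,27,30,31): 0⊕0⊕1⊕1⊕1⊕1⊕1⊕1⊕0⊕0⊕1⊕1⊕0⊕0⊕1⊕1 = 0
s4 (pos 4,5,6,7,12,13,14,15,20,21,22,23,28,29,30,31): 0⊕1⊕1⊕1⊕0⊕0⊕1⊕1⊕1⊕1⊕1⊕1⊕1⊕0⊕1⊕1 = 0
s8 (pos 8,9,10,11,12,13,14,15,24,25,26,27,28,29,30,31): 0⊕0⊕1⊕1⊕0⊕0⊕1⊕1⊕0⊕1⊕0⊕0⊕1⊕0⊕1⊕1 = 0
s16 (pos 16,17,18,19,20,21,22,23,24,25,26,27,28,29,30,31): 1⊕1⊕0⊕0⊕1⊕1⊕1⊕1⊕0⊕1⊕0⊕0⊕1⊕0⊕1⊕1 = 0
Syndrome s16…s1 = 00001 → error at position 1.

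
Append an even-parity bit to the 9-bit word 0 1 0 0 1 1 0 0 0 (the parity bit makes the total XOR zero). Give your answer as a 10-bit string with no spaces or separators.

XOR of the 9 data bits: 0⊕1⊕0⊕0⊕1⊕1⊕0⊕0⊕0 = 1
Parity bit = 1 (so all 10 bits XOR to 0).

0100110001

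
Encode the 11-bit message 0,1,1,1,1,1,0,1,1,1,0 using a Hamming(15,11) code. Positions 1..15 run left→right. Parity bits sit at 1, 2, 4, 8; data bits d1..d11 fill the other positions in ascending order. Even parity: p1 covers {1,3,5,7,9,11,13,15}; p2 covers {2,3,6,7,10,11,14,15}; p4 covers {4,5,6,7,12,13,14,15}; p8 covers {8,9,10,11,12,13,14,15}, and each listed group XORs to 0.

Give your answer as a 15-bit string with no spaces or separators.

Place data at non-parity positions: p1 p2 0 p4 1 1 1 p8 1 1 0 1 1 1 0
p1 (pos 1,3,5,7,9,11,13,15): XOR of data positions = 0⊕1⊕1⊕1⊕0⊕1⊕0 = 0
p2 (pos 2,3,6,7,10,11,14,15): XOR of data positions = 0⊕1⊕1⊕1⊕0⊕1⊕0 = 0
p4 (pos 4,5,6,7,12,13,14,15): XOR of data positions = 1⊕1⊕1⊕1⊕1⊕1⊕0 = 0
p8 (pos 8,9,10,11,12,13,14,15): XOR of data positions = 1⊕1⊕0⊕1⊕1⊕1⊕0 = 1
Codeword: 000011111101110

000011111101110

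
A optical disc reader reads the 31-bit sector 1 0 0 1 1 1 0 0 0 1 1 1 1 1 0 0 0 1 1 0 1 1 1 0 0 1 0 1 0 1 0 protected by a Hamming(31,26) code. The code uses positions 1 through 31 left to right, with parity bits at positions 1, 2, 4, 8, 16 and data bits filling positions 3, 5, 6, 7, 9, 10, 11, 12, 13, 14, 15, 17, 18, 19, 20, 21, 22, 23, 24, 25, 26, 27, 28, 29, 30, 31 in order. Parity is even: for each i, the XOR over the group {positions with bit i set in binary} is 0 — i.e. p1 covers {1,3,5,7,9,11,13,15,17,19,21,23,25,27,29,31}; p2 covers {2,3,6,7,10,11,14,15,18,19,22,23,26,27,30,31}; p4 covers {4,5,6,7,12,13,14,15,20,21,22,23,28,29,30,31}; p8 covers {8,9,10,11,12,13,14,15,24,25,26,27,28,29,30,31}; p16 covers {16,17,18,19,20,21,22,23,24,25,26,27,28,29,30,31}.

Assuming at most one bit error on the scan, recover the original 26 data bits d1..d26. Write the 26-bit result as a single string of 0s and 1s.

s1 (pos 1,3,5,7,9,11,13,15,17,19,21,23,25,27,29,31): 1⊕0⊕1⊕0⊕0⊕1⊕1⊕0⊕0⊕1⊕1⊕1⊕0⊕0⊕0⊕0 = 1
s2 (pos 2,3,6,7,10,11,14,15,18,19,22,23,26,27,30,31): 0⊕0⊕1⊕0⊕1⊕1⊕1⊕0⊕1⊕1⊕1⊕1⊕1⊕0⊕1⊕0 = 0
s4 (pos 4,5,6,7,12,13,14,15,20,21,22,23,28,29,30,31): 1⊕1⊕1⊕0⊕1⊕1⊕1⊕0⊕0⊕1⊕1⊕1⊕1⊕0⊕1⊕0 = 1
s8 (pos 8,9,10,11,12,13,14,15,24,25,26,27,28,29,30,31): 0⊕0⊕1⊕1⊕1⊕1⊕1⊕0⊕0⊕0⊕1⊕0⊕1⊕0⊕1⊕0 = 0
s16 (pos 16,17,18,19,20,21,22,23,24,25,26,27,28,29,30,31): 0⊕0⊕1⊕1⊕0⊕1⊕1⊕1⊕0⊕0⊕1⊕0⊕1⊕0⊕1⊕0 = 0
Syndrome s16…s1 = 00101 → error at position 5.
Flip position 5: 1001110001111100011011100101010 → 1001010001111100011011100101010
Read data bits from positions 3,5,6,7,9,10,11,12,13,14,15,17,18,19,20,21,22,23,24,25,26,27,28,29,30,31: 00100111110011011100101010

00100111110011011100101010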